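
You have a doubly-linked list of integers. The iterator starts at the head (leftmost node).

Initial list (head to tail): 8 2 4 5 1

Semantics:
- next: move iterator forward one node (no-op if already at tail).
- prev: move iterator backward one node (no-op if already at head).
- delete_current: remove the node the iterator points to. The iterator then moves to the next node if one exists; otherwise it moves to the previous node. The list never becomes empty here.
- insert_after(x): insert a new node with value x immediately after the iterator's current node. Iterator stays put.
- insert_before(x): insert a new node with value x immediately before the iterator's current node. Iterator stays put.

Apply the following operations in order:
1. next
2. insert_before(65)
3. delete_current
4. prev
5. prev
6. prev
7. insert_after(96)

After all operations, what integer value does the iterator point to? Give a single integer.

Answer: 8

Derivation:
After 1 (next): list=[8, 2, 4, 5, 1] cursor@2
After 2 (insert_before(65)): list=[8, 65, 2, 4, 5, 1] cursor@2
After 3 (delete_current): list=[8, 65, 4, 5, 1] cursor@4
After 4 (prev): list=[8, 65, 4, 5, 1] cursor@65
After 5 (prev): list=[8, 65, 4, 5, 1] cursor@8
After 6 (prev): list=[8, 65, 4, 5, 1] cursor@8
After 7 (insert_after(96)): list=[8, 96, 65, 4, 5, 1] cursor@8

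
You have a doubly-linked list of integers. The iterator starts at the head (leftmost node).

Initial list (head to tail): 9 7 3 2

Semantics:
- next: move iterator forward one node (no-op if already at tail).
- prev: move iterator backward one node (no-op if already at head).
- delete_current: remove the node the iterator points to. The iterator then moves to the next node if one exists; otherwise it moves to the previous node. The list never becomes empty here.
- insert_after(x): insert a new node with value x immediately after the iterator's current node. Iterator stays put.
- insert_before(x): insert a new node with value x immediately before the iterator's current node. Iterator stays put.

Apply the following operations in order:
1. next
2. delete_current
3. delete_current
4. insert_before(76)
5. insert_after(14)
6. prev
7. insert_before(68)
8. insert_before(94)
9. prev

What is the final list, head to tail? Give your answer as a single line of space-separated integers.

Answer: 9 68 94 76 2 14

Derivation:
After 1 (next): list=[9, 7, 3, 2] cursor@7
After 2 (delete_current): list=[9, 3, 2] cursor@3
After 3 (delete_current): list=[9, 2] cursor@2
After 4 (insert_before(76)): list=[9, 76, 2] cursor@2
After 5 (insert_after(14)): list=[9, 76, 2, 14] cursor@2
After 6 (prev): list=[9, 76, 2, 14] cursor@76
After 7 (insert_before(68)): list=[9, 68, 76, 2, 14] cursor@76
After 8 (insert_before(94)): list=[9, 68, 94, 76, 2, 14] cursor@76
After 9 (prev): list=[9, 68, 94, 76, 2, 14] cursor@94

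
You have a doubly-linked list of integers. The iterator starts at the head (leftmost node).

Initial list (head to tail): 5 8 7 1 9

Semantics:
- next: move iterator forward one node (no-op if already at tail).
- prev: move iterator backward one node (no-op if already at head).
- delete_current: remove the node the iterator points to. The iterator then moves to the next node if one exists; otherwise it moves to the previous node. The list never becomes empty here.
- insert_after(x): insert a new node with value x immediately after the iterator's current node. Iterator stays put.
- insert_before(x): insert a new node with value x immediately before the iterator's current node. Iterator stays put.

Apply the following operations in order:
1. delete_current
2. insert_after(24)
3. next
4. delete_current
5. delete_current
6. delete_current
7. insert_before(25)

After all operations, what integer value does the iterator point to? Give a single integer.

Answer: 9

Derivation:
After 1 (delete_current): list=[8, 7, 1, 9] cursor@8
After 2 (insert_after(24)): list=[8, 24, 7, 1, 9] cursor@8
After 3 (next): list=[8, 24, 7, 1, 9] cursor@24
After 4 (delete_current): list=[8, 7, 1, 9] cursor@7
After 5 (delete_current): list=[8, 1, 9] cursor@1
After 6 (delete_current): list=[8, 9] cursor@9
After 7 (insert_before(25)): list=[8, 25, 9] cursor@9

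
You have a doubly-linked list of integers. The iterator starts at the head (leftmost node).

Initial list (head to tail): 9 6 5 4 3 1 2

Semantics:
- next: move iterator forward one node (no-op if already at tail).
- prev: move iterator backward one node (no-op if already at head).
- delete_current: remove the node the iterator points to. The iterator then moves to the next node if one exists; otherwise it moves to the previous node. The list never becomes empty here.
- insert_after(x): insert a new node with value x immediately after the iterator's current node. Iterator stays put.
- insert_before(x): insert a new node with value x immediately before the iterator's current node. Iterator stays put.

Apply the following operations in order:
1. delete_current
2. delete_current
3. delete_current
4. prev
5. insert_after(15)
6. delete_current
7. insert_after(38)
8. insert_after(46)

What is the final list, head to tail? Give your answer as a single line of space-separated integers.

Answer: 15 46 38 3 1 2

Derivation:
After 1 (delete_current): list=[6, 5, 4, 3, 1, 2] cursor@6
After 2 (delete_current): list=[5, 4, 3, 1, 2] cursor@5
After 3 (delete_current): list=[4, 3, 1, 2] cursor@4
After 4 (prev): list=[4, 3, 1, 2] cursor@4
After 5 (insert_after(15)): list=[4, 15, 3, 1, 2] cursor@4
After 6 (delete_current): list=[15, 3, 1, 2] cursor@15
After 7 (insert_after(38)): list=[15, 38, 3, 1, 2] cursor@15
After 8 (insert_after(46)): list=[15, 46, 38, 3, 1, 2] cursor@15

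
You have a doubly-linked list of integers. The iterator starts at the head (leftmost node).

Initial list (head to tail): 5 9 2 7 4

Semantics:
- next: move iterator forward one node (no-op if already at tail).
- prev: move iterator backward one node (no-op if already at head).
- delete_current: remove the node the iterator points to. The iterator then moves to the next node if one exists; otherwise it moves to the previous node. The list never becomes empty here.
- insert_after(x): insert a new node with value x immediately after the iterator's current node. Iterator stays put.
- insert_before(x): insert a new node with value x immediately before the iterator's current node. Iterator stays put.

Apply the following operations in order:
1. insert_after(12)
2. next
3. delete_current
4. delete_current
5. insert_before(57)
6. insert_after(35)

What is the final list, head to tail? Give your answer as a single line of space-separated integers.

After 1 (insert_after(12)): list=[5, 12, 9, 2, 7, 4] cursor@5
After 2 (next): list=[5, 12, 9, 2, 7, 4] cursor@12
After 3 (delete_current): list=[5, 9, 2, 7, 4] cursor@9
After 4 (delete_current): list=[5, 2, 7, 4] cursor@2
After 5 (insert_before(57)): list=[5, 57, 2, 7, 4] cursor@2
After 6 (insert_after(35)): list=[5, 57, 2, 35, 7, 4] cursor@2

Answer: 5 57 2 35 7 4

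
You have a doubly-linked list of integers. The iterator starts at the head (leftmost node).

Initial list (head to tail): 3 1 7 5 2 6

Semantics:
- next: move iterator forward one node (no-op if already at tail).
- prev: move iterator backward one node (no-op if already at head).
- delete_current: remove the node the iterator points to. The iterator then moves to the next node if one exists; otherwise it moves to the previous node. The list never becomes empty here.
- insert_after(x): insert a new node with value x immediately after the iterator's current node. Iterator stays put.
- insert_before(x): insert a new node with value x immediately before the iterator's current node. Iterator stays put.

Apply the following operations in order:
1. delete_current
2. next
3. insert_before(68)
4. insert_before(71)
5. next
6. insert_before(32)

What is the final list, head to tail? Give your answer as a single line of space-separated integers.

After 1 (delete_current): list=[1, 7, 5, 2, 6] cursor@1
After 2 (next): list=[1, 7, 5, 2, 6] cursor@7
After 3 (insert_before(68)): list=[1, 68, 7, 5, 2, 6] cursor@7
After 4 (insert_before(71)): list=[1, 68, 71, 7, 5, 2, 6] cursor@7
After 5 (next): list=[1, 68, 71, 7, 5, 2, 6] cursor@5
After 6 (insert_before(32)): list=[1, 68, 71, 7, 32, 5, 2, 6] cursor@5

Answer: 1 68 71 7 32 5 2 6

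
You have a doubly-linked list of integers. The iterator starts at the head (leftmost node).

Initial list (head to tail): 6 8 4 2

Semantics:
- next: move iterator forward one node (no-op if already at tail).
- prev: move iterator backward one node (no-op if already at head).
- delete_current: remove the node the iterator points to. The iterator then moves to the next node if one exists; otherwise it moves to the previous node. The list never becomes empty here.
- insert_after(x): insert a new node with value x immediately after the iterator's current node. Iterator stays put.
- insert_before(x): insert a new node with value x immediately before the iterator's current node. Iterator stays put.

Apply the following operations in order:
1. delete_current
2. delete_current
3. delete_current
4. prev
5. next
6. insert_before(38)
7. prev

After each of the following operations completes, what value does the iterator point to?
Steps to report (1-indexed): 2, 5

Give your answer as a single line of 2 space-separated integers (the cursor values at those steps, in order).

After 1 (delete_current): list=[8, 4, 2] cursor@8
After 2 (delete_current): list=[4, 2] cursor@4
After 3 (delete_current): list=[2] cursor@2
After 4 (prev): list=[2] cursor@2
After 5 (next): list=[2] cursor@2
After 6 (insert_before(38)): list=[38, 2] cursor@2
After 7 (prev): list=[38, 2] cursor@38

Answer: 4 2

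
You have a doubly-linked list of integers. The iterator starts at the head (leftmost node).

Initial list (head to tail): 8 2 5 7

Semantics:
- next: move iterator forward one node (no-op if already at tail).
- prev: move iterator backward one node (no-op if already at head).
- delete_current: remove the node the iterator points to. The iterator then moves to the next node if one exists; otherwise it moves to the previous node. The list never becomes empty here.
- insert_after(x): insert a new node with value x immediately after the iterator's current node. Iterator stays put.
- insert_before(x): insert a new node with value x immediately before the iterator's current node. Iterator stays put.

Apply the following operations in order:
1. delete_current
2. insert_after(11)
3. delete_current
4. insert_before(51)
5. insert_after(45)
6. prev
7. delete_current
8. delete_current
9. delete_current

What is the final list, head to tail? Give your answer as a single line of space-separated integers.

After 1 (delete_current): list=[2, 5, 7] cursor@2
After 2 (insert_after(11)): list=[2, 11, 5, 7] cursor@2
After 3 (delete_current): list=[11, 5, 7] cursor@11
After 4 (insert_before(51)): list=[51, 11, 5, 7] cursor@11
After 5 (insert_after(45)): list=[51, 11, 45, 5, 7] cursor@11
After 6 (prev): list=[51, 11, 45, 5, 7] cursor@51
After 7 (delete_current): list=[11, 45, 5, 7] cursor@11
After 8 (delete_current): list=[45, 5, 7] cursor@45
After 9 (delete_current): list=[5, 7] cursor@5

Answer: 5 7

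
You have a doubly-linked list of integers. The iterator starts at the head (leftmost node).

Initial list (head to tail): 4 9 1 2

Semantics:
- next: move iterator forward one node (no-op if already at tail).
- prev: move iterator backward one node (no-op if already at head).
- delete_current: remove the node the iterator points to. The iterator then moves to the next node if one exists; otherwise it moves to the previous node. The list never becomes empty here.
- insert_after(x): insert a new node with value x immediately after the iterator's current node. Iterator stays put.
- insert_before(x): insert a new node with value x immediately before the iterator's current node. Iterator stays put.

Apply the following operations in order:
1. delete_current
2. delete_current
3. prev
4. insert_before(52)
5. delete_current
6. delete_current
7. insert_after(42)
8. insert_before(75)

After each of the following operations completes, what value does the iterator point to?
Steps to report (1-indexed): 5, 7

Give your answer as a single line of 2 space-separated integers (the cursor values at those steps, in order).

Answer: 2 52

Derivation:
After 1 (delete_current): list=[9, 1, 2] cursor@9
After 2 (delete_current): list=[1, 2] cursor@1
After 3 (prev): list=[1, 2] cursor@1
After 4 (insert_before(52)): list=[52, 1, 2] cursor@1
After 5 (delete_current): list=[52, 2] cursor@2
After 6 (delete_current): list=[52] cursor@52
After 7 (insert_after(42)): list=[52, 42] cursor@52
After 8 (insert_before(75)): list=[75, 52, 42] cursor@52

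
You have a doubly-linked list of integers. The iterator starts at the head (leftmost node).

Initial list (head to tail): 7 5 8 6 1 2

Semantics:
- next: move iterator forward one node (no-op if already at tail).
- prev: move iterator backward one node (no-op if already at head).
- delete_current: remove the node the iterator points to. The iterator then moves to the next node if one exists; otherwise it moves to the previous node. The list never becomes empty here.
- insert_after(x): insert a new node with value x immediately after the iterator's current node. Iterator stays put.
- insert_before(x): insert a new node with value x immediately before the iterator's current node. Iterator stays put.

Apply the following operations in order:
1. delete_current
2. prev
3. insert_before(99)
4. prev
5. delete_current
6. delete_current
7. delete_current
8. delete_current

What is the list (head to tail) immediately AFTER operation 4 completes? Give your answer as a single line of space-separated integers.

After 1 (delete_current): list=[5, 8, 6, 1, 2] cursor@5
After 2 (prev): list=[5, 8, 6, 1, 2] cursor@5
After 3 (insert_before(99)): list=[99, 5, 8, 6, 1, 2] cursor@5
After 4 (prev): list=[99, 5, 8, 6, 1, 2] cursor@99

Answer: 99 5 8 6 1 2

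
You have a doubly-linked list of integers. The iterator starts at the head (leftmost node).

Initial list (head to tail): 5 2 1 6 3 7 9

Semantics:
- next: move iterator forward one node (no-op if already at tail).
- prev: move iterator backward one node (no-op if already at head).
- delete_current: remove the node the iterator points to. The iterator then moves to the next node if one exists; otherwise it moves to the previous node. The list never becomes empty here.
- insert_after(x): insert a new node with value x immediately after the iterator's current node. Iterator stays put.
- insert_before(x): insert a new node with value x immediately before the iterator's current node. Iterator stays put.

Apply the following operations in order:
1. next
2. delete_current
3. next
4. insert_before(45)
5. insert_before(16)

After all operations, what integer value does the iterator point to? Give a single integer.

Answer: 6

Derivation:
After 1 (next): list=[5, 2, 1, 6, 3, 7, 9] cursor@2
After 2 (delete_current): list=[5, 1, 6, 3, 7, 9] cursor@1
After 3 (next): list=[5, 1, 6, 3, 7, 9] cursor@6
After 4 (insert_before(45)): list=[5, 1, 45, 6, 3, 7, 9] cursor@6
After 5 (insert_before(16)): list=[5, 1, 45, 16, 6, 3, 7, 9] cursor@6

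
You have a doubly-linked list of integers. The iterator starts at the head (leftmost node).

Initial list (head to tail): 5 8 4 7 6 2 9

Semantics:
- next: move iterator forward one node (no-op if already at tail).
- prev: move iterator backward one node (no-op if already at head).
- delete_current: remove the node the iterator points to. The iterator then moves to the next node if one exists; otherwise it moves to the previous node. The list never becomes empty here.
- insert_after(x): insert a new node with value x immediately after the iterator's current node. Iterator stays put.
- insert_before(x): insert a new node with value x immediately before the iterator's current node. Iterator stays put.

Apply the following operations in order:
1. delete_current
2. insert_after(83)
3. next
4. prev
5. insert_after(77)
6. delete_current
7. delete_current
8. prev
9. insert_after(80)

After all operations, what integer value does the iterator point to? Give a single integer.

Answer: 83

Derivation:
After 1 (delete_current): list=[8, 4, 7, 6, 2, 9] cursor@8
After 2 (insert_after(83)): list=[8, 83, 4, 7, 6, 2, 9] cursor@8
After 3 (next): list=[8, 83, 4, 7, 6, 2, 9] cursor@83
After 4 (prev): list=[8, 83, 4, 7, 6, 2, 9] cursor@8
After 5 (insert_after(77)): list=[8, 77, 83, 4, 7, 6, 2, 9] cursor@8
After 6 (delete_current): list=[77, 83, 4, 7, 6, 2, 9] cursor@77
After 7 (delete_current): list=[83, 4, 7, 6, 2, 9] cursor@83
After 8 (prev): list=[83, 4, 7, 6, 2, 9] cursor@83
After 9 (insert_after(80)): list=[83, 80, 4, 7, 6, 2, 9] cursor@83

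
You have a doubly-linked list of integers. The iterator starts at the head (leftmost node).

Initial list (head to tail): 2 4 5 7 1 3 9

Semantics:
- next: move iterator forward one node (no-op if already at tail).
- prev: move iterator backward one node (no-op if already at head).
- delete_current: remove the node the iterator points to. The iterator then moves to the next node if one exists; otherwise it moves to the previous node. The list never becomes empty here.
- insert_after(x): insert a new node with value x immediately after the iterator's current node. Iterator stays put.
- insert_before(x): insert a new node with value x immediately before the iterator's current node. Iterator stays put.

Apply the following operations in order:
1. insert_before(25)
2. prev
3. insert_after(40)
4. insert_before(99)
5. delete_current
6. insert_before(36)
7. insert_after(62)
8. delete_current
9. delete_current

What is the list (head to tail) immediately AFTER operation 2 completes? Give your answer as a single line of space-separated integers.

Answer: 25 2 4 5 7 1 3 9

Derivation:
After 1 (insert_before(25)): list=[25, 2, 4, 5, 7, 1, 3, 9] cursor@2
After 2 (prev): list=[25, 2, 4, 5, 7, 1, 3, 9] cursor@25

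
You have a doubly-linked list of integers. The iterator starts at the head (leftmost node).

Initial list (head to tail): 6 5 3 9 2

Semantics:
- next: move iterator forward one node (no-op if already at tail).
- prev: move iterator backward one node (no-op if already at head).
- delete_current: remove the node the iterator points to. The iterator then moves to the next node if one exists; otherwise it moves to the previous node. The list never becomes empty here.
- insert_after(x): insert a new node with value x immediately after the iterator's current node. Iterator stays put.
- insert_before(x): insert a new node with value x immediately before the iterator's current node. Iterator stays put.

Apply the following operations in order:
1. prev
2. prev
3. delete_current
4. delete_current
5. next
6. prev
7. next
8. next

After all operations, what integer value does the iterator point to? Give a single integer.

Answer: 2

Derivation:
After 1 (prev): list=[6, 5, 3, 9, 2] cursor@6
After 2 (prev): list=[6, 5, 3, 9, 2] cursor@6
After 3 (delete_current): list=[5, 3, 9, 2] cursor@5
After 4 (delete_current): list=[3, 9, 2] cursor@3
After 5 (next): list=[3, 9, 2] cursor@9
After 6 (prev): list=[3, 9, 2] cursor@3
After 7 (next): list=[3, 9, 2] cursor@9
After 8 (next): list=[3, 9, 2] cursor@2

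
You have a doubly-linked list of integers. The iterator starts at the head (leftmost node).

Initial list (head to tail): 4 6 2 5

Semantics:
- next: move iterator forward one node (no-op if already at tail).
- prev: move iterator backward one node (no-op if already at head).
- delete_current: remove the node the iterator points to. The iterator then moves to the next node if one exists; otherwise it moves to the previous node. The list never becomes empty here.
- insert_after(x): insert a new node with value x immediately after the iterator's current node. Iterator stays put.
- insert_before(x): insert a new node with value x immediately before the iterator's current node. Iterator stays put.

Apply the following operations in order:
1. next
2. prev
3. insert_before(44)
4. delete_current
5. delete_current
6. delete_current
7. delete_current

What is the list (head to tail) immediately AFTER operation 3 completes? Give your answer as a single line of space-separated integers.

After 1 (next): list=[4, 6, 2, 5] cursor@6
After 2 (prev): list=[4, 6, 2, 5] cursor@4
After 3 (insert_before(44)): list=[44, 4, 6, 2, 5] cursor@4

Answer: 44 4 6 2 5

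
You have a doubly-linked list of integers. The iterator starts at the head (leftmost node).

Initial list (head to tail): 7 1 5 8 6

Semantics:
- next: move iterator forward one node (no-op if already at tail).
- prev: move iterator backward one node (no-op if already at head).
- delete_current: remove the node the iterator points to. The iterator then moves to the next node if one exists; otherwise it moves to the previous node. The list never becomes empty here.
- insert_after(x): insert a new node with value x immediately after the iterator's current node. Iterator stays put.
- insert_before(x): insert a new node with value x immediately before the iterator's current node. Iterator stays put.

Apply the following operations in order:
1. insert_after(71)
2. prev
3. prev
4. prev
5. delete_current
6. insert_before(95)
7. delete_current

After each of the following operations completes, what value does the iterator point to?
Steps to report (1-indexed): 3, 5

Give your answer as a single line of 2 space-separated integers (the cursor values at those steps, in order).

After 1 (insert_after(71)): list=[7, 71, 1, 5, 8, 6] cursor@7
After 2 (prev): list=[7, 71, 1, 5, 8, 6] cursor@7
After 3 (prev): list=[7, 71, 1, 5, 8, 6] cursor@7
After 4 (prev): list=[7, 71, 1, 5, 8, 6] cursor@7
After 5 (delete_current): list=[71, 1, 5, 8, 6] cursor@71
After 6 (insert_before(95)): list=[95, 71, 1, 5, 8, 6] cursor@71
After 7 (delete_current): list=[95, 1, 5, 8, 6] cursor@1

Answer: 7 71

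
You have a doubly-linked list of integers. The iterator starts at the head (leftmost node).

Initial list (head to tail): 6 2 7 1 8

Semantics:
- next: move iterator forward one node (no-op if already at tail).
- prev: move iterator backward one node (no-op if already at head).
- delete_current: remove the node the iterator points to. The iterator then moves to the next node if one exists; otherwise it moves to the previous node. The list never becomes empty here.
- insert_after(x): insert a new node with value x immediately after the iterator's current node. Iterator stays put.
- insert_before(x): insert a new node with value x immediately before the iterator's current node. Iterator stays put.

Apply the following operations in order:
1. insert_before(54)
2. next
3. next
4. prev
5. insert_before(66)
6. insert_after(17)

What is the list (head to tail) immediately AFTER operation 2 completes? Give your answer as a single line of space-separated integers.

Answer: 54 6 2 7 1 8

Derivation:
After 1 (insert_before(54)): list=[54, 6, 2, 7, 1, 8] cursor@6
After 2 (next): list=[54, 6, 2, 7, 1, 8] cursor@2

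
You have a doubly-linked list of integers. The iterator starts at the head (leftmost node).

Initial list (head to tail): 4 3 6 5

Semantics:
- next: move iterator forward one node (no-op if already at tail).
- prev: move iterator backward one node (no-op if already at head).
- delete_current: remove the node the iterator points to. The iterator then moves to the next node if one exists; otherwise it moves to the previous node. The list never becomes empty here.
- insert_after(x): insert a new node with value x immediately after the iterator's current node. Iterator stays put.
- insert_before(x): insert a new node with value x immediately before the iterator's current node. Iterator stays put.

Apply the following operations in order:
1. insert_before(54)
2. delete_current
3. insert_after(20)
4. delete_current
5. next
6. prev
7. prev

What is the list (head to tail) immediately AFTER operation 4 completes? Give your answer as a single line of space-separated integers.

Answer: 54 20 6 5

Derivation:
After 1 (insert_before(54)): list=[54, 4, 3, 6, 5] cursor@4
After 2 (delete_current): list=[54, 3, 6, 5] cursor@3
After 3 (insert_after(20)): list=[54, 3, 20, 6, 5] cursor@3
After 4 (delete_current): list=[54, 20, 6, 5] cursor@20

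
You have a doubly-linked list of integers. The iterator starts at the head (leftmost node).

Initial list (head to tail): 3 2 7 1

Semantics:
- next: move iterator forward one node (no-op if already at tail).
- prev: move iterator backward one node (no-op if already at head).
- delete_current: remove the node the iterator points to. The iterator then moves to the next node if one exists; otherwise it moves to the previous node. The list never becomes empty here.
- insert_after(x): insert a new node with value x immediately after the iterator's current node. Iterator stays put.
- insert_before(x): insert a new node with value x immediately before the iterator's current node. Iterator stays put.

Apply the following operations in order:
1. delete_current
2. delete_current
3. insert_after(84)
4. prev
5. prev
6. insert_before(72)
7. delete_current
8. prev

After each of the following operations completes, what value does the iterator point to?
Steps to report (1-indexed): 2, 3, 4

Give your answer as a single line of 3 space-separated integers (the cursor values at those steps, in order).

Answer: 7 7 7

Derivation:
After 1 (delete_current): list=[2, 7, 1] cursor@2
After 2 (delete_current): list=[7, 1] cursor@7
After 3 (insert_after(84)): list=[7, 84, 1] cursor@7
After 4 (prev): list=[7, 84, 1] cursor@7
After 5 (prev): list=[7, 84, 1] cursor@7
After 6 (insert_before(72)): list=[72, 7, 84, 1] cursor@7
After 7 (delete_current): list=[72, 84, 1] cursor@84
After 8 (prev): list=[72, 84, 1] cursor@72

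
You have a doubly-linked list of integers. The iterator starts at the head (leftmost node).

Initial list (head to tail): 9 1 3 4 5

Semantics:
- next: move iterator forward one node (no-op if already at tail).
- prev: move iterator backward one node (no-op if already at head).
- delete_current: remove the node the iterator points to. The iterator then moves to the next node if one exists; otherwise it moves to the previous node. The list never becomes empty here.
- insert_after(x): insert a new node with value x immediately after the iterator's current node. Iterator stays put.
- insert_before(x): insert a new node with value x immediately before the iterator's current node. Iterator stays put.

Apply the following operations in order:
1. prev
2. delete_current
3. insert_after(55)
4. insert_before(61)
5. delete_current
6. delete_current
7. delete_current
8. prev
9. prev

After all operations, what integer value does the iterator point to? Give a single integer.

Answer: 61

Derivation:
After 1 (prev): list=[9, 1, 3, 4, 5] cursor@9
After 2 (delete_current): list=[1, 3, 4, 5] cursor@1
After 3 (insert_after(55)): list=[1, 55, 3, 4, 5] cursor@1
After 4 (insert_before(61)): list=[61, 1, 55, 3, 4, 5] cursor@1
After 5 (delete_current): list=[61, 55, 3, 4, 5] cursor@55
After 6 (delete_current): list=[61, 3, 4, 5] cursor@3
After 7 (delete_current): list=[61, 4, 5] cursor@4
After 8 (prev): list=[61, 4, 5] cursor@61
After 9 (prev): list=[61, 4, 5] cursor@61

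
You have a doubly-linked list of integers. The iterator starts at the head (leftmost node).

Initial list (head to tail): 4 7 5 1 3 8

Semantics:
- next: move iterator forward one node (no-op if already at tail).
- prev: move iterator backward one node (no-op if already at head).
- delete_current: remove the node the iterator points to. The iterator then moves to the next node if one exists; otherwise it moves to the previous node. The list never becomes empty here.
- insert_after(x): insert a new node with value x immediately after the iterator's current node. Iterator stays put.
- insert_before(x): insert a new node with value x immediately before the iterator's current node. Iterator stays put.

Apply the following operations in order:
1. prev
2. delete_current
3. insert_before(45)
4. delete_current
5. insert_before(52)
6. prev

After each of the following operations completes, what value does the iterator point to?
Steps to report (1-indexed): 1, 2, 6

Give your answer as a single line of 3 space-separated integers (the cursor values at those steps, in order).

Answer: 4 7 52

Derivation:
After 1 (prev): list=[4, 7, 5, 1, 3, 8] cursor@4
After 2 (delete_current): list=[7, 5, 1, 3, 8] cursor@7
After 3 (insert_before(45)): list=[45, 7, 5, 1, 3, 8] cursor@7
After 4 (delete_current): list=[45, 5, 1, 3, 8] cursor@5
After 5 (insert_before(52)): list=[45, 52, 5, 1, 3, 8] cursor@5
After 6 (prev): list=[45, 52, 5, 1, 3, 8] cursor@52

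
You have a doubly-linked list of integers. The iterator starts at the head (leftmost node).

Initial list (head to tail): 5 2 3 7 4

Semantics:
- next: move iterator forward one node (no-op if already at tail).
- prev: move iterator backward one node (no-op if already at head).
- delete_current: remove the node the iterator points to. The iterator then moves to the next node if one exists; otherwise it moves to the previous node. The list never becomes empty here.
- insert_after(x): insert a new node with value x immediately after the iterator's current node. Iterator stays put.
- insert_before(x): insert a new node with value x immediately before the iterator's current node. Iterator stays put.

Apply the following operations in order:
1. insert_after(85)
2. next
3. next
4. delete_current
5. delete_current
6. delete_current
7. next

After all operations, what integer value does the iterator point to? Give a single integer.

After 1 (insert_after(85)): list=[5, 85, 2, 3, 7, 4] cursor@5
After 2 (next): list=[5, 85, 2, 3, 7, 4] cursor@85
After 3 (next): list=[5, 85, 2, 3, 7, 4] cursor@2
After 4 (delete_current): list=[5, 85, 3, 7, 4] cursor@3
After 5 (delete_current): list=[5, 85, 7, 4] cursor@7
After 6 (delete_current): list=[5, 85, 4] cursor@4
After 7 (next): list=[5, 85, 4] cursor@4

Answer: 4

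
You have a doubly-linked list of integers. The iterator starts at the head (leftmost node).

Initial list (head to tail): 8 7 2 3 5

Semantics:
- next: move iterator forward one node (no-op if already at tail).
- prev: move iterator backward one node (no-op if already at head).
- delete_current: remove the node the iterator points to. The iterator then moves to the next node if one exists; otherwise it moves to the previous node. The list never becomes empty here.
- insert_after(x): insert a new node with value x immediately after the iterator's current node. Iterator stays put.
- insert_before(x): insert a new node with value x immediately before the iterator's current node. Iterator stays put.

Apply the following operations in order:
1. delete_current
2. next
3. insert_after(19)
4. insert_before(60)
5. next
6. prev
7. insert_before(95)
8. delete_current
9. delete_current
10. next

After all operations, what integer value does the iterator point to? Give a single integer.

Answer: 5

Derivation:
After 1 (delete_current): list=[7, 2, 3, 5] cursor@7
After 2 (next): list=[7, 2, 3, 5] cursor@2
After 3 (insert_after(19)): list=[7, 2, 19, 3, 5] cursor@2
After 4 (insert_before(60)): list=[7, 60, 2, 19, 3, 5] cursor@2
After 5 (next): list=[7, 60, 2, 19, 3, 5] cursor@19
After 6 (prev): list=[7, 60, 2, 19, 3, 5] cursor@2
After 7 (insert_before(95)): list=[7, 60, 95, 2, 19, 3, 5] cursor@2
After 8 (delete_current): list=[7, 60, 95, 19, 3, 5] cursor@19
After 9 (delete_current): list=[7, 60, 95, 3, 5] cursor@3
After 10 (next): list=[7, 60, 95, 3, 5] cursor@5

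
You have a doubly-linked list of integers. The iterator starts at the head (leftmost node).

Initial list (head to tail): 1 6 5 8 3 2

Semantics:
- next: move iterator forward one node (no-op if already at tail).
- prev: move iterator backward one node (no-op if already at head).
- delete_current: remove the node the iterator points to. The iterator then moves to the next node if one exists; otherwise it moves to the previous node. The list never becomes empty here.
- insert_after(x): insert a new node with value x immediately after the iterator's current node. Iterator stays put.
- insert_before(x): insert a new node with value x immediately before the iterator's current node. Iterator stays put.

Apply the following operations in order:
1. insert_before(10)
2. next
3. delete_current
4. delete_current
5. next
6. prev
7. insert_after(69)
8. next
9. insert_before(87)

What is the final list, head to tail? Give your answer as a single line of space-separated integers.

After 1 (insert_before(10)): list=[10, 1, 6, 5, 8, 3, 2] cursor@1
After 2 (next): list=[10, 1, 6, 5, 8, 3, 2] cursor@6
After 3 (delete_current): list=[10, 1, 5, 8, 3, 2] cursor@5
After 4 (delete_current): list=[10, 1, 8, 3, 2] cursor@8
After 5 (next): list=[10, 1, 8, 3, 2] cursor@3
After 6 (prev): list=[10, 1, 8, 3, 2] cursor@8
After 7 (insert_after(69)): list=[10, 1, 8, 69, 3, 2] cursor@8
After 8 (next): list=[10, 1, 8, 69, 3, 2] cursor@69
After 9 (insert_before(87)): list=[10, 1, 8, 87, 69, 3, 2] cursor@69

Answer: 10 1 8 87 69 3 2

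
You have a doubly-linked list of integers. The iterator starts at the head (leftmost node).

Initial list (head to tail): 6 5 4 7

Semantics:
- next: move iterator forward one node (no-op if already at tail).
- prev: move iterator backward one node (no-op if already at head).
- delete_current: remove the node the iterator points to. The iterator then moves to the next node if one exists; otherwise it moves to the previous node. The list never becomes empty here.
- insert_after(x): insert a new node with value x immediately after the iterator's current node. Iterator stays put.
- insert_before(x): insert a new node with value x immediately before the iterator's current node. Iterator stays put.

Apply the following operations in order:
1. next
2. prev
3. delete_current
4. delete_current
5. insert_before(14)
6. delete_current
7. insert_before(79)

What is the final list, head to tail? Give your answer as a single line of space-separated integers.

After 1 (next): list=[6, 5, 4, 7] cursor@5
After 2 (prev): list=[6, 5, 4, 7] cursor@6
After 3 (delete_current): list=[5, 4, 7] cursor@5
After 4 (delete_current): list=[4, 7] cursor@4
After 5 (insert_before(14)): list=[14, 4, 7] cursor@4
After 6 (delete_current): list=[14, 7] cursor@7
After 7 (insert_before(79)): list=[14, 79, 7] cursor@7

Answer: 14 79 7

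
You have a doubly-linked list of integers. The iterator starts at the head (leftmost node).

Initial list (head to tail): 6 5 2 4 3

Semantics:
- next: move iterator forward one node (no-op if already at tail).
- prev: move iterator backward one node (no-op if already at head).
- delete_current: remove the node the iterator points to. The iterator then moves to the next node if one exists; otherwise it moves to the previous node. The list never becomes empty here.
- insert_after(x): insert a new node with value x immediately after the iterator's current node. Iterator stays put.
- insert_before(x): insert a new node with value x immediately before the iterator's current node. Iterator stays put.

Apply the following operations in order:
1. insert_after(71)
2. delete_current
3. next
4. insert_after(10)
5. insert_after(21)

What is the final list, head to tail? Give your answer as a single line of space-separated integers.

After 1 (insert_after(71)): list=[6, 71, 5, 2, 4, 3] cursor@6
After 2 (delete_current): list=[71, 5, 2, 4, 3] cursor@71
After 3 (next): list=[71, 5, 2, 4, 3] cursor@5
After 4 (insert_after(10)): list=[71, 5, 10, 2, 4, 3] cursor@5
After 5 (insert_after(21)): list=[71, 5, 21, 10, 2, 4, 3] cursor@5

Answer: 71 5 21 10 2 4 3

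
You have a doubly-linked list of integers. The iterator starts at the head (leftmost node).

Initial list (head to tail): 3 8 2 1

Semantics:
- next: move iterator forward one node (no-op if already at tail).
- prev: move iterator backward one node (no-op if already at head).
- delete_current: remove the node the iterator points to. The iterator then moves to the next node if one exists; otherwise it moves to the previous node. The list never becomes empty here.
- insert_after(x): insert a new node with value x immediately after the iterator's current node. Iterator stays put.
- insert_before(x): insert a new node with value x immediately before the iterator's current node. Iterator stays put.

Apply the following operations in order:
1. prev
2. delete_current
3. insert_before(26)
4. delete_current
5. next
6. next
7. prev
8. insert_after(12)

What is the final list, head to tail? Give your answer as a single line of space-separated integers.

After 1 (prev): list=[3, 8, 2, 1] cursor@3
After 2 (delete_current): list=[8, 2, 1] cursor@8
After 3 (insert_before(26)): list=[26, 8, 2, 1] cursor@8
After 4 (delete_current): list=[26, 2, 1] cursor@2
After 5 (next): list=[26, 2, 1] cursor@1
After 6 (next): list=[26, 2, 1] cursor@1
After 7 (prev): list=[26, 2, 1] cursor@2
After 8 (insert_after(12)): list=[26, 2, 12, 1] cursor@2

Answer: 26 2 12 1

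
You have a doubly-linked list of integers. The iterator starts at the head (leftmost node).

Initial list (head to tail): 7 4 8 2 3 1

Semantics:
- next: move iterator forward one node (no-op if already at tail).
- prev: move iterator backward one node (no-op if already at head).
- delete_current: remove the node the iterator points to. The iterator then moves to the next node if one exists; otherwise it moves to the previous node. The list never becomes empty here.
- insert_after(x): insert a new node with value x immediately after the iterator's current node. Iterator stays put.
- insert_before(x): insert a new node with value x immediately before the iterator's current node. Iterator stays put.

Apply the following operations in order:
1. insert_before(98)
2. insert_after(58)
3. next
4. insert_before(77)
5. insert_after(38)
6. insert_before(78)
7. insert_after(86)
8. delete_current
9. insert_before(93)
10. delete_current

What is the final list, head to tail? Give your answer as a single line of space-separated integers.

After 1 (insert_before(98)): list=[98, 7, 4, 8, 2, 3, 1] cursor@7
After 2 (insert_after(58)): list=[98, 7, 58, 4, 8, 2, 3, 1] cursor@7
After 3 (next): list=[98, 7, 58, 4, 8, 2, 3, 1] cursor@58
After 4 (insert_before(77)): list=[98, 7, 77, 58, 4, 8, 2, 3, 1] cursor@58
After 5 (insert_after(38)): list=[98, 7, 77, 58, 38, 4, 8, 2, 3, 1] cursor@58
After 6 (insert_before(78)): list=[98, 7, 77, 78, 58, 38, 4, 8, 2, 3, 1] cursor@58
After 7 (insert_after(86)): list=[98, 7, 77, 78, 58, 86, 38, 4, 8, 2, 3, 1] cursor@58
After 8 (delete_current): list=[98, 7, 77, 78, 86, 38, 4, 8, 2, 3, 1] cursor@86
After 9 (insert_before(93)): list=[98, 7, 77, 78, 93, 86, 38, 4, 8, 2, 3, 1] cursor@86
After 10 (delete_current): list=[98, 7, 77, 78, 93, 38, 4, 8, 2, 3, 1] cursor@38

Answer: 98 7 77 78 93 38 4 8 2 3 1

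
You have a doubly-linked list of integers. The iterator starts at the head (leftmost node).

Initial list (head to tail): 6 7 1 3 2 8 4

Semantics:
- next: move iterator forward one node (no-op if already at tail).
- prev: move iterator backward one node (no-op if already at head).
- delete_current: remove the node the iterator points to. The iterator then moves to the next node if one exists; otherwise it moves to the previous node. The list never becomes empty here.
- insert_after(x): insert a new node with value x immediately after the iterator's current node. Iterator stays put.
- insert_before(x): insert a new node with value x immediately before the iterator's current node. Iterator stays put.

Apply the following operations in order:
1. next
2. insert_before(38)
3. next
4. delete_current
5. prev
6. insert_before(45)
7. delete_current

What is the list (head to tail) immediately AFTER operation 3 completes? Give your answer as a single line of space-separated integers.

After 1 (next): list=[6, 7, 1, 3, 2, 8, 4] cursor@7
After 2 (insert_before(38)): list=[6, 38, 7, 1, 3, 2, 8, 4] cursor@7
After 3 (next): list=[6, 38, 7, 1, 3, 2, 8, 4] cursor@1

Answer: 6 38 7 1 3 2 8 4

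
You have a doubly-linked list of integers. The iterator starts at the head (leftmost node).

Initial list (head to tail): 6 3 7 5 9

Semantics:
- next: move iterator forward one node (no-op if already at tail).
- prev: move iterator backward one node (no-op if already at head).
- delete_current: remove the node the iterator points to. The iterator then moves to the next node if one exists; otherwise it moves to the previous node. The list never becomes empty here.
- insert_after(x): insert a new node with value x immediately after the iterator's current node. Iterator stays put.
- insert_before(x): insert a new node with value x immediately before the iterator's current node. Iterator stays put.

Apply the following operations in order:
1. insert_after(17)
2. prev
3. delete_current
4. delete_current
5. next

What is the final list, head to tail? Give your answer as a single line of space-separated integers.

After 1 (insert_after(17)): list=[6, 17, 3, 7, 5, 9] cursor@6
After 2 (prev): list=[6, 17, 3, 7, 5, 9] cursor@6
After 3 (delete_current): list=[17, 3, 7, 5, 9] cursor@17
After 4 (delete_current): list=[3, 7, 5, 9] cursor@3
After 5 (next): list=[3, 7, 5, 9] cursor@7

Answer: 3 7 5 9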